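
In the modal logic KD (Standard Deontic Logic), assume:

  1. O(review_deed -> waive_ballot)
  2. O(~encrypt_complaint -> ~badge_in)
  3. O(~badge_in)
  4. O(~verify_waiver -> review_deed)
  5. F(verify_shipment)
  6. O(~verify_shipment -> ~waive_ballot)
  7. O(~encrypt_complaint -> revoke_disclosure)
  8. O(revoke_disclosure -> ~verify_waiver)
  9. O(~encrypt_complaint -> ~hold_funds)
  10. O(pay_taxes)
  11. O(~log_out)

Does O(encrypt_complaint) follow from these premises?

Yes

Premise 5, F(verify_shipment), is equivalent to O(~verify_shipment).
With premise 6, O(~verify_shipment -> ~waive_ballot), the K-axiom yields O(~waive_ballot).
Premise 1, O(review_deed -> waive_ballot), contraposes to O(~waive_ballot -> ~review_deed); with O(~waive_ballot) we get O(~review_deed).
Premise 4 is O(~verify_waiver -> review_deed); contrapositively O(~review_deed -> verify_waiver). Since O(~review_deed) holds, K gives O(verify_waiver).
The contrapositive of premise 8 (O(revoke_disclosure -> ~verify_waiver)) is O(verify_waiver -> ~revoke_disclosure), and O(verify_waiver) is already established, so O(~revoke_disclosure).
The contrapositive of premise 7 (O(~encrypt_complaint -> revoke_disclosure)) is O(~revoke_disclosure -> encrypt_complaint), and O(~revoke_disclosure) is already established, so O(encrypt_complaint).
Premises 2, 3, 9, 10, 11 do not contribute to this derivation.
So O(encrypt_complaint) follows.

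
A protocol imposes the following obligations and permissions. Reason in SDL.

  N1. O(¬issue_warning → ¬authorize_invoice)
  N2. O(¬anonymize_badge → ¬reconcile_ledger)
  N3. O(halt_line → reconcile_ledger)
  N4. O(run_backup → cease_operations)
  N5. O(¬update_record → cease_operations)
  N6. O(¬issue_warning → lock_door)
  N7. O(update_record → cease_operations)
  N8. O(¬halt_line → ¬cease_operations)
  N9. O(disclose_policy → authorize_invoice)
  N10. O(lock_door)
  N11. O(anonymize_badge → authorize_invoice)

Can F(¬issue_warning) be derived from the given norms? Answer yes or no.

Premises 5 and 7 cover both cases: O(¬update_record → cease_operations) and O(update_record → cease_operations). Since ¬update_record ∨ update_record is a tautology, O(cease_operations) follows.
The contrapositive of premise 8 (O(¬halt_line → ¬cease_operations)) is O(cease_operations → halt_line), and O(cease_operations) is already established, so O(halt_line).
Applying K to premise 3 (O(halt_line → reconcile_ledger)) and O(halt_line) yields O(reconcile_ledger).
Premise 2 is O(¬anonymize_badge → ¬reconcile_ledger); contrapositively O(reconcile_ledger → anonymize_badge). Since O(reconcile_ledger) holds, K gives O(anonymize_badge).
With premise 11, O(anonymize_badge → authorize_invoice), the K-axiom yields O(authorize_invoice).
Premise 1 is O(¬issue_warning → ¬authorize_invoice); contrapositively O(authorize_invoice → issue_warning). Since O(authorize_invoice) holds, K gives O(issue_warning).
Premises 4, 6, 9, 10 do not contribute to this derivation.
So O(issue_warning) holds, i.e. F(¬issue_warning). The claim follows.

Yes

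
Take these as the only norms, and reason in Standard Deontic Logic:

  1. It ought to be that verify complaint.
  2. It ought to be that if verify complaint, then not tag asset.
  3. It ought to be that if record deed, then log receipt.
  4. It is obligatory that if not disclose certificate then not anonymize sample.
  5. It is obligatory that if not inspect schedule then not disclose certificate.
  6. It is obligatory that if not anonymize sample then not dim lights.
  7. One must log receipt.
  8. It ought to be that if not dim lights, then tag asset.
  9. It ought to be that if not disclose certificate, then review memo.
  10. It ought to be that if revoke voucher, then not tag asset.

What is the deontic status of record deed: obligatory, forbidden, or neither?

Neither

Premise 3 is O(record_deed → log_receipt); even if O(log_receipt) held, inferring O(record_deed) would be affirming the consequent — invalid.
No premise or chain of K-axiom applications forces O(record_deed), and none forces O(¬record_deed). So record_deed is neither obligatory nor forbidden under these norms.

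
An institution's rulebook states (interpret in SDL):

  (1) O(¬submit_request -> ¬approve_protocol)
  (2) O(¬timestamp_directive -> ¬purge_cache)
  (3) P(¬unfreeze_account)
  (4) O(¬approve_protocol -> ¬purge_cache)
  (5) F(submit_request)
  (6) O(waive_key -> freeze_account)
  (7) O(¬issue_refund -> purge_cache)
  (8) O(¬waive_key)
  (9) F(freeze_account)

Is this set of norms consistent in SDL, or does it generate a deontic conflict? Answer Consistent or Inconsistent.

Consistent

Premise 6 is O(waive_key -> freeze_account), but O(waive_key) is not derivable from the premises, so it does not yield O(freeze_account).
So O(freeze_account) is not derivable, and the apparent clash with O(¬freeze_account) does not arise.
A world satisfying every obligation exists (e.g. approve_protocol=false, freeze_account=false, issue_refund=true, purge_cache=false, submit_request=false, timestamp_directive=false, unfreeze_account=false, waive_key=false); no atom is both obligatory and forbidden, so the set is consistent.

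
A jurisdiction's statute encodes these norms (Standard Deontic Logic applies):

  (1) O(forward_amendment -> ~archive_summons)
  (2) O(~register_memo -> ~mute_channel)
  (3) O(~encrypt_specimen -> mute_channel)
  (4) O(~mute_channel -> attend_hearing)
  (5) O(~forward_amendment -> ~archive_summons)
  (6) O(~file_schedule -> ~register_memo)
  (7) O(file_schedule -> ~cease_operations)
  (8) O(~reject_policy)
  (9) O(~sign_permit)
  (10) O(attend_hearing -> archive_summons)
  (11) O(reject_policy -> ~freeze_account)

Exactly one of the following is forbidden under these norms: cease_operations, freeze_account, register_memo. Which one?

Premises 1 and 5 cover both cases: O(forward_amendment -> ~archive_summons) and O(~forward_amendment -> ~archive_summons). Since forward_amendment ∨ ~forward_amendment is a tautology, O(~archive_summons) follows.
Premise 10, O(attend_hearing -> archive_summons), contraposes to O(~archive_summons -> ~attend_hearing); with O(~archive_summons) we get O(~attend_hearing).
The contrapositive of premise 4 (O(~mute_channel -> attend_hearing)) is O(~attend_hearing -> mute_channel), and O(~attend_hearing) is already established, so O(mute_channel).
The contrapositive of premise 2 (O(~register_memo -> ~mute_channel)) is O(mute_channel -> register_memo), and O(mute_channel) is already established, so O(register_memo).
The contrapositive of premise 6 (O(~file_schedule -> ~register_memo)) is O(register_memo -> file_schedule), and O(register_memo) is already established, so O(file_schedule).
From O(file_schedule) and premise 7, O(file_schedule -> ~cease_operations), we obtain O(~cease_operations).
So O(~cease_operations) holds, i.e. cease_operations is forbidden. None of the other listed options is forbidden under the premises.

cease_operations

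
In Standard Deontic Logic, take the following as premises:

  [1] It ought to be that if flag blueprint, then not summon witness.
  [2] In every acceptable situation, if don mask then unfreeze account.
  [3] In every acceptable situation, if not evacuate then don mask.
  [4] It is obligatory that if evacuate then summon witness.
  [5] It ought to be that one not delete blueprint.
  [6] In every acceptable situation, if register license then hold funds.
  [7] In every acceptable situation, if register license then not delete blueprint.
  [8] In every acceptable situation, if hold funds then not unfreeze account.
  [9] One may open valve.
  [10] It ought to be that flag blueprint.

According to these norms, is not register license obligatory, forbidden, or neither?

Premise 10 gives O(flag_blueprint).
Applying K to premise 1 (O(flag_blueprint → ¬summon_witness)) and O(flag_blueprint) yields O(¬summon_witness).
Premise 4 is O(evacuate → summon_witness); contrapositively O(¬summon_witness → ¬evacuate). Since O(¬summon_witness) holds, K gives O(¬evacuate).
Premise 3 is O(¬evacuate → don_mask); since O(¬evacuate), deontic closure gives O(don_mask).
Premise 2 is O(don_mask → unfreeze_account); since O(don_mask), deontic closure gives O(unfreeze_account).
Premise 8, O(hold_funds → ¬unfreeze_account), contraposes to O(unfreeze_account → ¬hold_funds); with O(unfreeze_account) we get O(¬hold_funds).
The contrapositive of premise 6 (O(register_license → hold_funds)) is O(¬hold_funds → ¬register_license), and O(¬hold_funds) is already established, so O(¬register_license).
Premises 5, 7, 9 do not contribute to this derivation.
Hence ¬register_license is obligatory.

Obligatory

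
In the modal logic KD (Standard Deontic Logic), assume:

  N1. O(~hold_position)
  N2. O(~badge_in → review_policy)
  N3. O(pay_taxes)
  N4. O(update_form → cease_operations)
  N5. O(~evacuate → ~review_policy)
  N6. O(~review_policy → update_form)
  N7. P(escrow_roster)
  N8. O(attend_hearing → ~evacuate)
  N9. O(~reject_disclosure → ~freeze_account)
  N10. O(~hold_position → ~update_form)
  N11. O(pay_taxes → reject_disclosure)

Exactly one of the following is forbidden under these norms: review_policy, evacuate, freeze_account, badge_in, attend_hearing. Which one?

Premise 1 gives O(~hold_position).
From O(~hold_position) and premise 10, O(~hold_position → ~update_form), we obtain O(~update_form).
The contrapositive of premise 6 (O(~review_policy → update_form)) is O(~update_form → review_policy), and O(~update_form) is already established, so O(review_policy).
Premise 5 is O(~evacuate → ~review_policy); contrapositively O(review_policy → evacuate). Since O(review_policy) holds, K gives O(evacuate).
Premise 8 is O(attend_hearing → ~evacuate); contrapositively O(evacuate → ~attend_hearing). Since O(evacuate) holds, K gives O(~attend_hearing).
So O(~attend_hearing) holds, i.e. attend_hearing is forbidden. None of the other listed options is forbidden under the premises.

attend_hearing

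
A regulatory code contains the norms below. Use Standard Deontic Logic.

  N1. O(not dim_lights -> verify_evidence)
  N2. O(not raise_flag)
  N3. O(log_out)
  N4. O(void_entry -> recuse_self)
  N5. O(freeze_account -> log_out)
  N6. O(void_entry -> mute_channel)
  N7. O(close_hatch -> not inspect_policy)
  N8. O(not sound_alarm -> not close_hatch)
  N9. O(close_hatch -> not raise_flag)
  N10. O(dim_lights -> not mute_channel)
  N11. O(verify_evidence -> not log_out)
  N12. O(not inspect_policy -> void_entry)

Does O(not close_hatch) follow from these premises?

Yes

Premise 3 gives O(log_out).
Premise 11, O(verify_evidence -> not log_out), contraposes to O(log_out -> not verify_evidence); with O(log_out) we get O(not verify_evidence).
Premise 1 is O(not dim_lights -> verify_evidence); contrapositively O(not verify_evidence -> dim_lights). Since O(not verify_evidence) holds, K gives O(dim_lights).
With premise 10, O(dim_lights -> not mute_channel), the K-axiom yields O(not mute_channel).
Premise 6, O(void_entry -> mute_channel), contraposes to O(not mute_channel -> not void_entry); with O(not mute_channel) we get O(not void_entry).
Premise 12, O(not inspect_policy -> void_entry), contraposes to O(not void_entry -> inspect_policy); with O(not void_entry) we get O(inspect_policy).
Premise 7 is O(close_hatch -> not inspect_policy); contrapositively O(inspect_policy -> not close_hatch). Since O(inspect_policy) holds, K gives O(not close_hatch).
Premises 2, 4, 5, 8, 9 do not contribute to this derivation.
So O(not close_hatch) follows.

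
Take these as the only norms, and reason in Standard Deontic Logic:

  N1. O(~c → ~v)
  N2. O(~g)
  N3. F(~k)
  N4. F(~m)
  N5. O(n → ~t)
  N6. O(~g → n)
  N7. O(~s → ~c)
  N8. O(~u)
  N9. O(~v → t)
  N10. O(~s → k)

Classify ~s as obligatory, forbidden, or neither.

Premise 2 states O(~g) outright.
Applying K to premise 6 (O(~g → n)) and O(~g) yields O(n).
Applying K to premise 5 (O(n → ~t)) and O(n) yields O(~t).
The contrapositive of premise 9 (O(~v → t)) is O(~t → v), and O(~t) is already established, so O(v).
Premise 1 is O(~c → ~v); contrapositively O(v → c). Since O(v) holds, K gives O(c).
Premise 7, O(~s → ~c), contraposes to O(c → s); with O(c) we get O(s).
Premises 3, 4, 8, 10 do not contribute to this derivation.
Thus O(s), which is F(~s): ~s is forbidden.

Forbidden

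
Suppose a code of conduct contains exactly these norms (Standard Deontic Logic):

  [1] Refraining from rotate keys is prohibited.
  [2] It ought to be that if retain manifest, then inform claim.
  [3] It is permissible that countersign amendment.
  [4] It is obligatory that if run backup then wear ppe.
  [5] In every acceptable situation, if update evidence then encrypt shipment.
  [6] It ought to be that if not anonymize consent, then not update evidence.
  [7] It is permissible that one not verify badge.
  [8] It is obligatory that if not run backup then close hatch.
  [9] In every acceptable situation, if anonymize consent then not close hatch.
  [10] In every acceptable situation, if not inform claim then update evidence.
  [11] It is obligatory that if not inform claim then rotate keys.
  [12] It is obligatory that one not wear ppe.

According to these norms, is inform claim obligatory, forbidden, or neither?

Premise 12 states O(¬wear_ppe) outright.
The contrapositive of premise 4 (O(run_backup → wear_ppe)) is O(¬wear_ppe → ¬run_backup), and O(¬wear_ppe) is already established, so O(¬run_backup).
From O(¬run_backup) and premise 8, O(¬run_backup → close_hatch), we obtain O(close_hatch).
Premise 9 is O(anonymize_consent → ¬close_hatch); contrapositively O(close_hatch → ¬anonymize_consent). Since O(close_hatch) holds, K gives O(¬anonymize_consent).
Premise 6 is O(¬anonymize_consent → ¬update_evidence); since O(¬anonymize_consent), deontic closure gives O(¬update_evidence).
Premise 10, O(¬inform_claim → update_evidence), contraposes to O(¬update_evidence → inform_claim); with O(¬update_evidence) we get O(inform_claim).
Premises 1, 2, 3, 5, 7, 11 do not contribute to this derivation.
Hence inform_claim is obligatory.

Obligatory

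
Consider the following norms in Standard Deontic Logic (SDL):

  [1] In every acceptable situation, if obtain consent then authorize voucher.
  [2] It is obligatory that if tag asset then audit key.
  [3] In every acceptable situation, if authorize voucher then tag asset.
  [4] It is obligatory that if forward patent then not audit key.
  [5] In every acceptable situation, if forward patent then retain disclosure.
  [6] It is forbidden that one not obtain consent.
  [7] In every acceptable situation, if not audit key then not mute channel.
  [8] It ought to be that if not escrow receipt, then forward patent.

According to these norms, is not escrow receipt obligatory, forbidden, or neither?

Premise 6 is F(¬obtain_consent), i.e. O(obtain_consent).
With premise 1, O(obtain_consent → authorize_voucher), the K-axiom yields O(authorize_voucher).
Applying K to premise 3 (O(authorize_voucher → tag_asset)) and O(authorize_voucher) yields O(tag_asset).
With premise 2, O(tag_asset → audit_key), the K-axiom yields O(audit_key).
Premise 4 is O(forward_patent → ¬audit_key); contrapositively O(audit_key → ¬forward_patent). Since O(audit_key) holds, K gives O(¬forward_patent).
Premise 8 is O(¬escrow_receipt → forward_patent); contrapositively O(¬forward_patent → escrow_receipt). Since O(¬forward_patent) holds, K gives O(escrow_receipt).
Premises 5, 7 do not contribute to this derivation.
Thus O(escrow_receipt), which is F(¬escrow_receipt): ¬escrow_receipt is forbidden.

Forbidden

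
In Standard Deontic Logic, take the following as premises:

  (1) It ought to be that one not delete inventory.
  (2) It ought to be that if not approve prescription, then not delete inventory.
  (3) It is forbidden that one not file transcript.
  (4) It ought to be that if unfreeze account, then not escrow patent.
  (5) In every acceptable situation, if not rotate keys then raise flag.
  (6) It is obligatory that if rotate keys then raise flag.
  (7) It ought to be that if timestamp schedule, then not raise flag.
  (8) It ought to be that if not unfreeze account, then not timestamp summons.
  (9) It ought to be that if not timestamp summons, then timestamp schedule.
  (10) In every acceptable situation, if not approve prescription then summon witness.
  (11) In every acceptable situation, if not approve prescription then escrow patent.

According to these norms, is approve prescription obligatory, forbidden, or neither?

Obligatory

Premises 6 and 5 are O(rotate_keys → raise_flag) and O(¬rotate_keys → raise_flag); every ideal world satisfies rotate_keys or ¬rotate_keys, so in either case raise_flag holds — hence O(raise_flag).
Premise 7 is O(timestamp_schedule → ¬raise_flag); contrapositively O(raise_flag → ¬timestamp_schedule). Since O(raise_flag) holds, K gives O(¬timestamp_schedule).
Premise 9, O(¬timestamp_summons → timestamp_schedule), contraposes to O(¬timestamp_schedule → timestamp_summons); with O(¬timestamp_schedule) we get O(timestamp_summons).
Premise 8, O(¬unfreeze_account → ¬timestamp_summons), contraposes to O(timestamp_summons → unfreeze_account); with O(timestamp_summons) we get O(unfreeze_account).
Premise 4 is O(unfreeze_account → ¬escrow_patent); since O(unfreeze_account), deontic closure gives O(¬escrow_patent).
The contrapositive of premise 11 (O(¬approve_prescription → escrow_patent)) is O(¬escrow_patent → approve_prescription), and O(¬escrow_patent) is already established, so O(approve_prescription).
Premises 1, 2, 3, 10 do not contribute to this derivation.
Hence approve_prescription is obligatory.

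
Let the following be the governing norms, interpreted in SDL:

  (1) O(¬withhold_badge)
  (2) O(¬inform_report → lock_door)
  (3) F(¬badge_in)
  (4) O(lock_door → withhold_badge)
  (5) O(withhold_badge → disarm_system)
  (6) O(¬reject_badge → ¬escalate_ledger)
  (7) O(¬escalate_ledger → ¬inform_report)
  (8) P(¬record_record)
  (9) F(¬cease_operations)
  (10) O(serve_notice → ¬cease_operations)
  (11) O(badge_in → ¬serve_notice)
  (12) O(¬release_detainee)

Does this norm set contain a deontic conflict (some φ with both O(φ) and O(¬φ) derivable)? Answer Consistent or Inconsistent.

Consistent

Premise 10 is O(serve_notice → ¬cease_operations), but O(serve_notice) is not derivable from the premises, so it does not yield O(¬cease_operations).
So O(¬cease_operations) is not derivable, and the apparent clash with O(cease_operations) does not arise.
A world satisfying every obligation exists (e.g. badge_in=true, cease_operations=true, disarm_system=false, escalate_ledger=true, inform_report=true, lock_door=false, record_record=false, reject_badge=true, release_detainee=false, serve_notice=false, withhold_badge=false); no atom is both obligatory and forbidden, so the set is consistent.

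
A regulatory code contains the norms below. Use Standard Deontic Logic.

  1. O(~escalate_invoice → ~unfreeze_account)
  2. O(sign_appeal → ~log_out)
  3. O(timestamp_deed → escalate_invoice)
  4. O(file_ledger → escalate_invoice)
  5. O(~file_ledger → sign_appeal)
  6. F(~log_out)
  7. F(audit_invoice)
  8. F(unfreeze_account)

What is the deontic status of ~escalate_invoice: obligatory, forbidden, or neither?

Premise 6 is F(~log_out), i.e. O(log_out).
The contrapositive of premise 2 (O(sign_appeal → ~log_out)) is O(log_out → ~sign_appeal), and O(log_out) is already established, so O(~sign_appeal).
The contrapositive of premise 5 (O(~file_ledger → sign_appeal)) is O(~sign_appeal → file_ledger), and O(~sign_appeal) is already established, so O(file_ledger).
From O(file_ledger) and premise 4, O(file_ledger → escalate_invoice), we obtain O(escalate_invoice).
Premises 1, 3, 7, 8 do not contribute to this derivation.
Thus O(escalate_invoice), which is F(~escalate_invoice): ~escalate_invoice is forbidden.

Forbidden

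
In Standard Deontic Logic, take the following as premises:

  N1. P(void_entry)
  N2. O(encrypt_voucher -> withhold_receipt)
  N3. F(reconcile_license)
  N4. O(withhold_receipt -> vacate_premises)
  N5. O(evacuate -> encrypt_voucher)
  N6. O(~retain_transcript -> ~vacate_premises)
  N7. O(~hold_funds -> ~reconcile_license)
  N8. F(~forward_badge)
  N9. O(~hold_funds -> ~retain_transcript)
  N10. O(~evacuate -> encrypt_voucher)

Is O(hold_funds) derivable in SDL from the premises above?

Premises 10 and 5 are O(~evacuate -> encrypt_voucher) and O(evacuate -> encrypt_voucher); every ideal world satisfies ~evacuate or evacuate, so in either case encrypt_voucher holds — hence O(encrypt_voucher).
Premise 2 is O(encrypt_voucher -> withhold_receipt); since O(encrypt_voucher), deontic closure gives O(withhold_receipt).
Applying K to premise 4 (O(withhold_receipt -> vacate_premises)) and O(withhold_receipt) yields O(vacate_premises).
Premise 6, O(~retain_transcript -> ~vacate_premises), contraposes to O(vacate_premises -> retain_transcript); with O(vacate_premises) we get O(retain_transcript).
Premise 9 is O(~hold_funds -> ~retain_transcript); contrapositively O(retain_transcript -> hold_funds). Since O(retain_transcript) holds, K gives O(hold_funds).
Premises 1, 3, 7, 8 do not contribute to this derivation.
So O(hold_funds) follows.

Yes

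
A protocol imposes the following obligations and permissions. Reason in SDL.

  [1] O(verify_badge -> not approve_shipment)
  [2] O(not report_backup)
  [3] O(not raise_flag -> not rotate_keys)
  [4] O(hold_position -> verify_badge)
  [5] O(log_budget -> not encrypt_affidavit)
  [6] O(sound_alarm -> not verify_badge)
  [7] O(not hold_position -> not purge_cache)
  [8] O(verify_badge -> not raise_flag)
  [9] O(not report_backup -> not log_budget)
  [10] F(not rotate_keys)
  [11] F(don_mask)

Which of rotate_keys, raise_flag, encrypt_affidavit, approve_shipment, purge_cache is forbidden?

purge_cache

Premise 10, F(not rotate_keys), is equivalent to O(rotate_keys).
The contrapositive of premise 3 (O(not raise_flag -> not rotate_keys)) is O(rotate_keys -> raise_flag), and O(rotate_keys) is already established, so O(raise_flag).
Premise 8, O(verify_badge -> not raise_flag), contraposes to O(raise_flag -> not verify_badge); with O(raise_flag) we get O(not verify_badge).
Premise 4, O(hold_position -> verify_badge), contraposes to O(not verify_badge -> not hold_position); with O(not verify_badge) we get O(not hold_position).
Applying K to premise 7 (O(not hold_position -> not purge_cache)) and O(not hold_position) yields O(not purge_cache).
So O(not purge_cache) holds, i.e. purge_cache is forbidden. None of the other listed options is forbidden under the premises.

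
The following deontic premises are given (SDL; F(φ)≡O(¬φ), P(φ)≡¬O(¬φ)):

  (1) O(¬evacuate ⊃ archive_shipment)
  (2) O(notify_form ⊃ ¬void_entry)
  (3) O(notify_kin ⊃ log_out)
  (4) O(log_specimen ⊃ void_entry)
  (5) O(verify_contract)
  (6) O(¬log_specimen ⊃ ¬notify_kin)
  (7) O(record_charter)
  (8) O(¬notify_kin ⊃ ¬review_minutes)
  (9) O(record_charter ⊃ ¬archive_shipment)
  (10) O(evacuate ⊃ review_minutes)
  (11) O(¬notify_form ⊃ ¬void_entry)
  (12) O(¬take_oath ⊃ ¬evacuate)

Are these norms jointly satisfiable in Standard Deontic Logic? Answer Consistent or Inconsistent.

Inconsistent

Premises 2 and 11 are O(notify_form ⊃ ¬void_entry) and O(¬notify_form ⊃ ¬void_entry); every ideal world satisfies notify_form or ¬notify_form, so in either case ¬void_entry holds — hence O(¬void_entry).
Premise 4, O(log_specimen ⊃ void_entry), contraposes to O(¬void_entry ⊃ ¬log_specimen); with O(¬void_entry) we get O(¬log_specimen).
From O(¬log_specimen) and premise 6, O(¬log_specimen ⊃ ¬notify_kin), we obtain O(¬notify_kin).
From O(¬notify_kin) and premise 8, O(¬notify_kin ⊃ ¬review_minutes), we obtain O(¬review_minutes).
The contrapositive of premise 10 (O(evacuate ⊃ review_minutes)) is O(¬review_minutes ⊃ ¬evacuate), and O(¬review_minutes) is already established, so O(¬evacuate).
Applying K to premise 1 (O(¬evacuate ⊃ archive_shipment)) and O(¬evacuate) yields O(archive_shipment).
Premise 9 is O(record_charter ⊃ ¬archive_shipment); contrapositively O(archive_shipment ⊃ ¬record_charter). Since O(archive_shipment) holds, K gives O(¬record_charter).
But premise 7 directly asserts O(record_charter).
We now have both O(¬record_charter) and O(record_charter) — record_charter is simultaneously obligatory and forbidden, violating the D-axiom.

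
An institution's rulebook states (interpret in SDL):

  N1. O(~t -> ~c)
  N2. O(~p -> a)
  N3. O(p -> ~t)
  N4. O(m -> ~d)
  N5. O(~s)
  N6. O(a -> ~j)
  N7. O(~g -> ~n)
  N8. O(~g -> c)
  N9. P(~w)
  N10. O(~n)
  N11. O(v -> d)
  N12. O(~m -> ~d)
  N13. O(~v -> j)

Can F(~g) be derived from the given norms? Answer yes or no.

Premises 4 and 12 cover both cases: O(m -> ~d) and O(~m -> ~d). Since m ∨ ~m is a tautology, O(~d) follows.
Premise 11 is O(v -> d); contrapositively O(~d -> ~v). Since O(~d) holds, K gives O(~v).
Premise 13 is O(~v -> j); since O(~v), deontic closure gives O(j).
Premise 6, O(a -> ~j), contraposes to O(j -> ~a); with O(j) we get O(~a).
The contrapositive of premise 2 (O(~p -> a)) is O(~a -> p), and O(~a) is already established, so O(p).
From O(p) and premise 3, O(p -> ~t), we obtain O(~t).
From O(~t) and premise 1, O(~t -> ~c), we obtain O(~c).
Premise 8, O(~g -> c), contraposes to O(~c -> g); with O(~c) we get O(g).
Premises 5, 7, 9, 10 do not contribute to this derivation.
So O(g) holds, i.e. F(~g). The claim follows.

Yes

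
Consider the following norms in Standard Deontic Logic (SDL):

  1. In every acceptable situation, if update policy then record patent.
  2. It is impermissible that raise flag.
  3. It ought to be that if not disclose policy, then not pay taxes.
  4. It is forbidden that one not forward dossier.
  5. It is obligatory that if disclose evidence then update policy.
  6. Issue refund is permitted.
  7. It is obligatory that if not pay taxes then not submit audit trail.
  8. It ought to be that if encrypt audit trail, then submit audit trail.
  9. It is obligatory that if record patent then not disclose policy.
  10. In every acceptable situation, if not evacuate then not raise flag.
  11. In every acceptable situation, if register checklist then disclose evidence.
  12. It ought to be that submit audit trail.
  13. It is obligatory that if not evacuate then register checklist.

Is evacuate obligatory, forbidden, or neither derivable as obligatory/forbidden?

Obligatory

Premise 12 states O(submit_audit_trail) outright.
Premise 7 is O(¬pay_taxes → ¬submit_audit_trail); contrapositively O(submit_audit_trail → pay_taxes). Since O(submit_audit_trail) holds, K gives O(pay_taxes).
The contrapositive of premise 3 (O(¬disclose_policy → ¬pay_taxes)) is O(pay_taxes → disclose_policy), and O(pay_taxes) is already established, so O(disclose_policy).
Premise 9, O(record_patent → ¬disclose_policy), contraposes to O(disclose_policy → ¬record_patent); with O(disclose_policy) we get O(¬record_patent).
Premise 1 is O(update_policy → record_patent); contrapositively O(¬record_patent → ¬update_policy). Since O(¬record_patent) holds, K gives O(¬update_policy).
The contrapositive of premise 5 (O(disclose_evidence → update_policy)) is O(¬update_policy → ¬disclose_evidence), and O(¬update_policy) is already established, so O(¬disclose_evidence).
Premise 11 is O(register_checklist → disclose_evidence); contrapositively O(¬disclose_evidence → ¬register_checklist). Since O(¬disclose_evidence) holds, K gives O(¬register_checklist).
Premise 13 is O(¬evacuate → register_checklist); contrapositively O(¬register_checklist → evacuate). Since O(¬register_checklist) holds, K gives O(evacuate).
Premises 2, 4, 6, 8, 10 do not contribute to this derivation.
Hence evacuate is obligatory.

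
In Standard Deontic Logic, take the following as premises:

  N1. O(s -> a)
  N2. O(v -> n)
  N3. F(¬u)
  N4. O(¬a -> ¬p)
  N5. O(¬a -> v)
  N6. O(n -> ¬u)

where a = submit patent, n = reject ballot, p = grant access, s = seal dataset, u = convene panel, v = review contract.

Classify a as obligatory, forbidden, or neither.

Obligatory

Premise 3, F(¬u), is equivalent to O(u).
Premise 6, O(n -> ¬u), contraposes to O(u -> ¬n); with O(u) we get O(¬n).
The contrapositive of premise 2 (O(v -> n)) is O(¬n -> ¬v), and O(¬n) is already established, so O(¬v).
Premise 5, O(¬a -> v), contraposes to O(¬v -> a); with O(¬v) we get O(a).
Premises 1, 4 do not contribute to this derivation.
Hence a is obligatory.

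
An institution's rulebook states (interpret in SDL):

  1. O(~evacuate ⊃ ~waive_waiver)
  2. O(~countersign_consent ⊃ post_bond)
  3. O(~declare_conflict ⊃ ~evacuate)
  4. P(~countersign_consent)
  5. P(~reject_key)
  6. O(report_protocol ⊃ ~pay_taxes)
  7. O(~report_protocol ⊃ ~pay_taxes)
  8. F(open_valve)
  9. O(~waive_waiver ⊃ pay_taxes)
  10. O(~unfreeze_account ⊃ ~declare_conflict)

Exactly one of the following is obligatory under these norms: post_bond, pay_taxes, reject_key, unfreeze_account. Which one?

Premises 7 and 6 cover both cases: O(~report_protocol ⊃ ~pay_taxes) and O(report_protocol ⊃ ~pay_taxes). Since ~report_protocol ∨ report_protocol is a tautology, O(~pay_taxes) follows.
Premise 9, O(~waive_waiver ⊃ pay_taxes), contraposes to O(~pay_taxes ⊃ waive_waiver); with O(~pay_taxes) we get O(waive_waiver).
The contrapositive of premise 1 (O(~evacuate ⊃ ~waive_waiver)) is O(waive_waiver ⊃ evacuate), and O(waive_waiver) is already established, so O(evacuate).
The contrapositive of premise 3 (O(~declare_conflict ⊃ ~evacuate)) is O(evacuate ⊃ declare_conflict), and O(evacuate) is already established, so O(declare_conflict).
Premise 10 is O(~unfreeze_account ⊃ ~declare_conflict); contrapositively O(declare_conflict ⊃ unfreeze_account). Since O(declare_conflict) holds, K gives O(unfreeze_account).
So O(unfreeze_account) holds — unfreeze_account is obligatory. None of the other listed options is made obligatory by any chain of premises.

unfreeze_account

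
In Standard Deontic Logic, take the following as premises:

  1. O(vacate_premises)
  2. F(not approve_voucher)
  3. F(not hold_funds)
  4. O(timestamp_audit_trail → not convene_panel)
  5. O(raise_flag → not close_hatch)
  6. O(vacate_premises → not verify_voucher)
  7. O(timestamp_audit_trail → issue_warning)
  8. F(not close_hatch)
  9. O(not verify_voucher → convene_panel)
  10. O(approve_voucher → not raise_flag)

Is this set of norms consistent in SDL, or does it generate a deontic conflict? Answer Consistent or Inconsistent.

Consistent

Premise 5 is O(raise_flag → not close_hatch), but O(raise_flag) is not derivable from the premises, so it does not yield O(not close_hatch).
So O(not close_hatch) is not derivable, and the apparent clash with O(close_hatch) does not arise.
A world satisfying every obligation exists (e.g. approve_voucher=true, close_hatch=true, convene_panel=true, hold_funds=true, issue_warning=false, raise_flag=false, timestamp_audit_trail=false, vacate_premises=true, verify_voucher=false); no atom is both obligatory and forbidden, so the set is consistent.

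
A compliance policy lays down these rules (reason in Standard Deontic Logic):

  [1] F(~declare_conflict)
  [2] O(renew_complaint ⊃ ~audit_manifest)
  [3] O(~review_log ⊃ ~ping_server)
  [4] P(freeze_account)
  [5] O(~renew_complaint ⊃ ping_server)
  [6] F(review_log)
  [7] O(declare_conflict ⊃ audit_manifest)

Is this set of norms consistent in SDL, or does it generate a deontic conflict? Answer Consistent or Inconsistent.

Inconsistent

F(~declare_conflict) at premise 1 means O(declare_conflict).
From O(declare_conflict) and premise 7, O(declare_conflict ⊃ audit_manifest), we obtain O(audit_manifest).
The contrapositive of premise 2 (O(renew_complaint ⊃ ~audit_manifest)) is O(audit_manifest ⊃ ~renew_complaint), and O(audit_manifest) is already established, so O(~renew_complaint).
With premise 5, O(~renew_complaint ⊃ ping_server), the K-axiom yields O(ping_server).
Premise 3 is O(~review_log ⊃ ~ping_server); contrapositively O(ping_server ⊃ review_log). Since O(ping_server) holds, K gives O(review_log).
But premise 6, F(review_log), means O(~review_log).
We now have both O(review_log) and O(~review_log) — review_log is simultaneously obligatory and forbidden, violating the D-axiom.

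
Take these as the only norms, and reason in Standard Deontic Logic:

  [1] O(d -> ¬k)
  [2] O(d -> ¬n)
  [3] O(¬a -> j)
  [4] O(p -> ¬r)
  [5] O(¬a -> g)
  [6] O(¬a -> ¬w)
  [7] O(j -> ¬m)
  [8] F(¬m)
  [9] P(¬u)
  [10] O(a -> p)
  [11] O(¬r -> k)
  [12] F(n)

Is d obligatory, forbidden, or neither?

Premise 8 is F(¬m), i.e. O(m).
Premise 7 is O(j -> ¬m); contrapositively O(m -> ¬j). Since O(m) holds, K gives O(¬j).
Premise 3, O(¬a -> j), contraposes to O(¬j -> a); with O(¬j) we get O(a).
Premise 10 is O(a -> p); since O(a), deontic closure gives O(p).
Applying K to premise 4 (O(p -> ¬r)) and O(p) yields O(¬r).
With premise 11, O(¬r -> k), the K-axiom yields O(k).
The contrapositive of premise 1 (O(d -> ¬k)) is O(k -> ¬d), and O(k) is already established, so O(¬d).
Premises 2, 5, 6, 9, 12 do not contribute to this derivation.
Thus O(¬d), which is F(d): d is forbidden.

Forbidden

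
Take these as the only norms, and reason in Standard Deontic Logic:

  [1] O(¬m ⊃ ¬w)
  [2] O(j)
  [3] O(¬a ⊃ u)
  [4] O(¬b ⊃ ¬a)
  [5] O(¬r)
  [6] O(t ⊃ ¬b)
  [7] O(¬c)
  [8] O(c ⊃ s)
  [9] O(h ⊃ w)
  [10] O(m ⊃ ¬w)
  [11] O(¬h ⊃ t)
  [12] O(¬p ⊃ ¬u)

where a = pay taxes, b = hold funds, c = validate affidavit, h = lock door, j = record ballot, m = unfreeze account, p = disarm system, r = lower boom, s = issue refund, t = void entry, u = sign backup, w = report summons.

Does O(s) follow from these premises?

Premise 8 is O(c ⊃ s), but O(c) is not derivable from the premises, so it does not yield O(s).
No other premise forces O(s). An ideal world satisfying every premise can still have s false, so O(s) is not derivable.

No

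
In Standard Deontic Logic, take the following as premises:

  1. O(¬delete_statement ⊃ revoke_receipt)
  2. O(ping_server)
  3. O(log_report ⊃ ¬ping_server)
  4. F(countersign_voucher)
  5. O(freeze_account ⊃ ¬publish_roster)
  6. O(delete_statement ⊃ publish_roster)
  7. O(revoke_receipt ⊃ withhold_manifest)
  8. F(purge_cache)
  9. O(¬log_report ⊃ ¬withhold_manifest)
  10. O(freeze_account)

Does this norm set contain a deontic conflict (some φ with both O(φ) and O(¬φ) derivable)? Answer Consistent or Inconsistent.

Inconsistent

From premise 2 we have O(ping_server).
Premise 3, O(log_report ⊃ ¬ping_server), contraposes to O(ping_server ⊃ ¬log_report); with O(ping_server) we get O(¬log_report).
Premise 9 is O(¬log_report ⊃ ¬withhold_manifest); since O(¬log_report), deontic closure gives O(¬withhold_manifest).
Premise 7 is O(revoke_receipt ⊃ withhold_manifest); contrapositively O(¬withhold_manifest ⊃ ¬revoke_receipt). Since O(¬withhold_manifest) holds, K gives O(¬revoke_receipt).
Premise 1, O(¬delete_statement ⊃ revoke_receipt), contraposes to O(¬revoke_receipt ⊃ delete_statement); with O(¬revoke_receipt) we get O(delete_statement).
Applying K to premise 6 (O(delete_statement ⊃ publish_roster)) and O(delete_statement) yields O(publish_roster).
Premise 5, O(freeze_account ⊃ ¬publish_roster), contraposes to O(publish_roster ⊃ ¬freeze_account); with O(publish_roster) we get O(¬freeze_account).
Yet premise 10 states O(freeze_account).
We now have both O(¬freeze_account) and O(freeze_account) — freeze_account is simultaneously obligatory and forbidden, violating the D-axiom.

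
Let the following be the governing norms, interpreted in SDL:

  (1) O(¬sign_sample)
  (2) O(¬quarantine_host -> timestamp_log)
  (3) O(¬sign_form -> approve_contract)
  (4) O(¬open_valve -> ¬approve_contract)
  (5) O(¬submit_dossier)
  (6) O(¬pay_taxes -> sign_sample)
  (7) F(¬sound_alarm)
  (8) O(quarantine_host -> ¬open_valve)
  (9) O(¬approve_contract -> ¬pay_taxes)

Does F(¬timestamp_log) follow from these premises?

Yes

Premise 1 gives O(¬sign_sample).
Premise 6, O(¬pay_taxes -> sign_sample), contraposes to O(¬sign_sample -> pay_taxes); with O(¬sign_sample) we get O(pay_taxes).
Premise 9 is O(¬approve_contract -> ¬pay_taxes); contrapositively O(pay_taxes -> approve_contract). Since O(pay_taxes) holds, K gives O(approve_contract).
The contrapositive of premise 4 (O(¬open_valve -> ¬approve_contract)) is O(approve_contract -> open_valve), and O(approve_contract) is already established, so O(open_valve).
The contrapositive of premise 8 (O(quarantine_host -> ¬open_valve)) is O(open_valve -> ¬quarantine_host), and O(open_valve) is already established, so O(¬quarantine_host).
Premise 2 is O(¬quarantine_host -> timestamp_log); since O(¬quarantine_host), deontic closure gives O(timestamp_log).
Premises 3, 5, 7 do not contribute to this derivation.
So O(timestamp_log) holds, i.e. F(¬timestamp_log). The claim follows.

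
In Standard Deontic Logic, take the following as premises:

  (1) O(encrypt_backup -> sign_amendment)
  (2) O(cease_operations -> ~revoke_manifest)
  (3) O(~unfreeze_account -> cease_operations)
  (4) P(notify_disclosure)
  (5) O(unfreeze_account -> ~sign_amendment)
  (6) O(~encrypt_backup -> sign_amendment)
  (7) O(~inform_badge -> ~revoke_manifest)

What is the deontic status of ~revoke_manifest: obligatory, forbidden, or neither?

Obligatory

Premises 6 and 1 are O(~encrypt_backup -> sign_amendment) and O(encrypt_backup -> sign_amendment); every ideal world satisfies ~encrypt_backup or encrypt_backup, so in either case sign_amendment holds — hence O(sign_amendment).
The contrapositive of premise 5 (O(unfreeze_account -> ~sign_amendment)) is O(sign_amendment -> ~unfreeze_account), and O(sign_amendment) is already established, so O(~unfreeze_account).
With premise 3, O(~unfreeze_account -> cease_operations), the K-axiom yields O(cease_operations).
From O(cease_operations) and premise 2, O(cease_operations -> ~revoke_manifest), we obtain O(~revoke_manifest).
Premises 4, 7 do not contribute to this derivation.
Hence ~revoke_manifest is obligatory.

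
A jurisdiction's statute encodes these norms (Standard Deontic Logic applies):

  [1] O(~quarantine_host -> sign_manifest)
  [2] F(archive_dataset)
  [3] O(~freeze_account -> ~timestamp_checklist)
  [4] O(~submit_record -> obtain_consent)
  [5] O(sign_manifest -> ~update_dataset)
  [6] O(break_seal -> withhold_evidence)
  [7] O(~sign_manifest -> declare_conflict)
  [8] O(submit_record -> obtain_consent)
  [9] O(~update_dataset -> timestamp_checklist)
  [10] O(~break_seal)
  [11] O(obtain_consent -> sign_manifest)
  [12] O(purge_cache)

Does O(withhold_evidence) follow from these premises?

No

Premise 6 is O(break_seal -> withhold_evidence), but O(break_seal) is not derivable from the premises, so it does not yield O(withhold_evidence).
No other premise forces O(withhold_evidence). An ideal world satisfying every premise can still have withhold_evidence false, so O(withhold_evidence) is not derivable.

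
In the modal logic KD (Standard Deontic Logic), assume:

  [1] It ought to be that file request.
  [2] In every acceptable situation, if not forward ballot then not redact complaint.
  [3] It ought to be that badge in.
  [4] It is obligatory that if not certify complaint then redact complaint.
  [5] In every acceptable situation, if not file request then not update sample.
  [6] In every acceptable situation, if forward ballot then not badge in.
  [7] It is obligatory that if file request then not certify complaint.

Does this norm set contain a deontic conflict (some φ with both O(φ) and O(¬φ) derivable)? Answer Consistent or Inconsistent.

From premise 1 we have O(file_request).
Premise 7 is O(file_request → ¬certify_complaint); since O(file_request), deontic closure gives O(¬certify_complaint).
From O(¬certify_complaint) and premise 4, O(¬certify_complaint → redact_complaint), we obtain O(redact_complaint).
Premise 2 is O(¬forward_ballot → ¬redact_complaint); contrapositively O(redact_complaint → forward_ballot). Since O(redact_complaint) holds, K gives O(forward_ballot).
Applying K to premise 6 (O(forward_ballot → ¬badge_in)) and O(forward_ballot) yields O(¬badge_in).
But premise 3 directly asserts O(badge_in).
We now have both O(¬badge_in) and O(badge_in) — badge_in is simultaneously obligatory and forbidden, violating the D-axiom.

Inconsistent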